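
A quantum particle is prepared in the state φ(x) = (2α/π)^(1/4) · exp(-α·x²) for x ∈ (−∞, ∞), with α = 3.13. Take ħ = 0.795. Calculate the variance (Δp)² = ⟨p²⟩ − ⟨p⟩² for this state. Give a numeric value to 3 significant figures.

1.98

Compute ⟨p⟩ and ⟨p²⟩ separately; (Δp)² = ⟨p²⟩ − ⟨p⟩².
Gaussian moments: ∫x^(2j)·e^(−2αx²) dx = (2j−1)!!/(4α)^j · √(π/(2α)), odd powers integrate to 0; here √(π/(2α)) = 0.70842. Derivatives: d/dx e^(−αx²) = −2αx·e^(−αx²), d²/dx² e^(−αx²) = (4α²x² − 2α)·e^(−αx²).
⟨p⟩ = 0.0000 and ⟨p²⟩ = 1.9782.
(Δp)² = 1.9782 − (0.0000)² = 1.9782.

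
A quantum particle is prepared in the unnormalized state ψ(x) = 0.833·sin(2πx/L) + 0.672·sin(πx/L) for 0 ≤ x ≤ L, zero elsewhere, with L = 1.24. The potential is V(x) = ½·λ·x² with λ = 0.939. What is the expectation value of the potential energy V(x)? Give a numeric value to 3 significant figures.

⟨V⟩ = ∫ V(x)·|ψ|² dx / ∫|ψ|² dx.
On 0 ≤ x ≤ L (j ≠ l): ∫sin²(jπx/L) dx = L/2, ∫sin(jπx/L)·sin(lπx/L) dx = 0; diagonal moments ∫x·sin²(jπx/L) dx = L²/4, ∫x²·sin²(jπx/L) dx = L³·(1/6 − 1/(4j²π²)); cross terms ∫x·sin(jπx/L)·sin(lπx/L) dx = 0 for j + l even and −4jlL²/(π²(j² − l²)²) for j + l odd, ∫x²·sin(jπx/L)·sin(lπx/L) dx = (−1)^(j+l)·4jlL³/(π²(j² − l²)²); higher powers the same way via product-to-sum and parts.
State is unnormalized: ∫|ψ|² dx = 0.71019, and ∫ψ*·V(x)·ψ dx = 0.066465, so ⟨V⟩ = 0.066465 / 0.71019.
⟨V⟩ = 0.093587.

0.0936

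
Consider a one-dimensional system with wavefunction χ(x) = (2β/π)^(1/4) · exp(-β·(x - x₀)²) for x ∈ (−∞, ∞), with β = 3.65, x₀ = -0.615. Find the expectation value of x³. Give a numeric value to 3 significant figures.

-0.359

⟨x³⟩ = ∫ x³·|χ|² dx (integrals over the domain).
Gaussian moments (u = x − x₀): ∫u^(2j)·e^(−2βu²) du = (2j−1)!!/(4β)^j · √(π/(2β)), odd powers integrate to 0; here √(π/(2β)) = 0.65601.
⟨x³⟩ = -0.35898.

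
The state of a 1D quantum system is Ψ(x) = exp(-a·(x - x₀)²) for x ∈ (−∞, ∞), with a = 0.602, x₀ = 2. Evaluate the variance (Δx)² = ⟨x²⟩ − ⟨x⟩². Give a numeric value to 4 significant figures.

0.4153

Compute ⟨x⟩ and ⟨x²⟩ separately, then (Δx)² = ⟨x²⟩ − ⟨x⟩².
Gaussian moments (u = x − x₀): ∫u^(2j)·e^(−2au²) du = (2j−1)!!/(4a)^j · √(π/(2a)), odd powers integrate to 0; here √(π/(2a)) = 1.6153.
Normalization: ∫|Ψ|² dx = 1.6153.
⟨x⟩ = 2.0000 and ⟨x²⟩ = 4.4153.
(Δx)² = 4.4153 − (2.0000)² = 0.41528.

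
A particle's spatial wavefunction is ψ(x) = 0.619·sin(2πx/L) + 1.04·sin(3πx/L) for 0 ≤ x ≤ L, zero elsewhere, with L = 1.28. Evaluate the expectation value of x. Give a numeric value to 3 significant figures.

0.421

⟨x⟩ = ∫ x·|ψ|² dx / ∫|ψ|² dx (integrals over the domain).
On 0 ≤ x ≤ L (j ≠ l): ∫sin²(jπx/L) dx = L/2, ∫sin(jπx/L)·sin(lπx/L) dx = 0; diagonal moments ∫x·sin²(jπx/L) dx = L²/4, ∫x²·sin²(jπx/L) dx = L³·(1/6 − 1/(4j²π²)); cross terms ∫x·sin(jπx/L)·sin(lπx/L) dx = 0 for j + l even and −4jlL²/(π²(j² − l²)²) for j + l odd, ∫x²·sin(jπx/L)·sin(lπx/L) dx = (−1)^(j+l)·4jlL³/(π²(j² − l²)²); higher powers the same way via product-to-sum and parts.
State is unnormalized: ∫|ψ|² dx = 0.93745, and ∫ψ*·x·ψ dx = 0.39478, so ⟨x⟩ = 0.39478 / 0.93745.
⟨x⟩ = 0.42112.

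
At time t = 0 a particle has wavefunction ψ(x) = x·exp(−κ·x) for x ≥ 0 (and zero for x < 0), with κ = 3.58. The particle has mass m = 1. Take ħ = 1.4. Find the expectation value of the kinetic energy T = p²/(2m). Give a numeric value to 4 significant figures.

12.56

T = −(ħ²/2m) d²/dx², so ⟨T⟩ = −(ħ²/2m) ∫ ψ*·ψ'' dx / ∫|ψ|² dx; with m = 1.
Differentiate x·exp(−κ·x) with the product rule; every integrand then reduces to terms xʲ·e^(−2κx) on [0, ∞), with ∫₀^∞ xʲ·e^(−2κx) dx = j!/(2κ)^(j+1).
State is unnormalized: ∫|ψ|² dx = 0.0054487, and ∫ψ*·(−ħ²/2m · ψ'') dx = 0.068436, so ⟨T⟩ = 0.068436 / 0.0054487.
⟨T⟩ = 12.560.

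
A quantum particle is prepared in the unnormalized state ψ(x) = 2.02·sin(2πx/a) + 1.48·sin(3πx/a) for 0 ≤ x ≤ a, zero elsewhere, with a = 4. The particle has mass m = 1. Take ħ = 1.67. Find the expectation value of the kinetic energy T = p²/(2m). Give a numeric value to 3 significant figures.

T = −(ħ²/2m) d²/dx², so ⟨T⟩ = −(ħ²/2m) ∫ ψ*·ψ'' dx / ∫|ψ|² dx; with m = 1.
d²/dx² sin(jπx/a) = −(jπ/a)²·sin(jπx/a); on 0 ≤ x ≤ a, ∫sin²(jπx/a) dx = a/2 and ∫sin(jπx/a)·sin(lπx/a) dx = 0 for j ≠ l, so only diagonal terms survive in ∫|ψ|² and ∫ψ·ψ″; ∫ψ·ψ′ dx = [ψ²/2] between the walls = 0.
State is unnormalized: ∫|ψ|² dx = 12.542, and ∫ψ*·(−ħ²/2m · ψ'') dx = 61.993, so ⟨T⟩ = 61.993 / 12.542.
⟨T⟩ = 4.9430.

4.94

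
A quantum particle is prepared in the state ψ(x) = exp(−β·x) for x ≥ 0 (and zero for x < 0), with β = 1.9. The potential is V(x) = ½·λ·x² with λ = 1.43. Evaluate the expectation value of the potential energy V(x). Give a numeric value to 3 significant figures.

0.0990

⟨V⟩ = ∫ V(x)·|ψ|² dx / ∫|ψ|² dx.
Every integrand reduces to terms xʲ·e^(−2βx) on [0, ∞); use ∫₀^∞ xʲ·e^(−2βx) dx = j!/(2β)^(j+1).
State is unnormalized: ∫|ψ|² dx = 0.26316, and ∫ψ*·V(x)·ψ dx = 0.026061, so ⟨V⟩ = 0.026061 / 0.26316.
⟨V⟩ = 0.099030.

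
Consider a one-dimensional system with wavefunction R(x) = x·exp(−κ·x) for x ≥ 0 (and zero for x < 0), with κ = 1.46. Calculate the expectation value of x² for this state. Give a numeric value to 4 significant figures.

1.407

⟨x²⟩ = ∫ x²·|R|² dx / ∫|R|² dx (integrals over the domain).
Every integrand reduces to terms xʲ·e^(−2κx) on [0, ∞); use ∫₀^∞ xʲ·e^(−2κx) dx = j!/(2κ)^(j+1).
State is unnormalized: ∫|R|² dx = 0.080331, and ∫R*·x²·R dx = 0.11306, so ⟨x²⟩ = 0.11306 / 0.080331.
⟨x²⟩ = 1.4074.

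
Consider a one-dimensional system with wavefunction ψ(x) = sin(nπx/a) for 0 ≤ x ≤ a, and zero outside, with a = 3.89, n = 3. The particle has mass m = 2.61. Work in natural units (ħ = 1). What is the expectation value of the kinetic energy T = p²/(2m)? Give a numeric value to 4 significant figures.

T = −(ħ²/2m) d²/dx², so ⟨T⟩ = −(ħ²/2m) ∫ ψ*·ψ'' dx / ∫|ψ|² dx; with m = 2.61.
d/dx sin(nπx/a) = (nπ/a)·cos(nπx/a) and d²/dx² sin(nπx/a) = −(nπ/a)²·sin(nπx/a); on 0 ≤ x ≤ a, ∫sin²(nπx/a) dx = a/2 and ∫sin(nπx/a)·cos(nπx/a) dx = 0.
State is unnormalized: ∫|ψ|² dx = 1.9450, and ∫ψ*·(−ħ²/2m · ψ'') dx = 2.1872, so ⟨T⟩ = 2.1872 / 1.9450.
⟨T⟩ = 1.1245.

1.125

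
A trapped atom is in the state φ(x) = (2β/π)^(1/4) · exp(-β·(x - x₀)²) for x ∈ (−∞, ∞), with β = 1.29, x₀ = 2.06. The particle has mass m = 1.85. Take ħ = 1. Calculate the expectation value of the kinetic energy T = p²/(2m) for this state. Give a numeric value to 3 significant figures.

0.349

T = −(ħ²/2m) d²/dx², so ⟨T⟩ = −(ħ²/2m) ∫ φ*·φ'' dx; with m = 1.85.
Gaussian moments (u = x − x₀): ∫u^(2j)·e^(−2βu²) du = (2j−1)!!/(4β)^j · √(π/(2β)), odd powers integrate to 0; here √(π/(2β)) = 1.1035. Derivatives: d/dx e^(−βu²) = −2βu·e^(−βu²), d²/dx² e^(−βu²) = (4β²u² − 2β)·e^(−βu²).
⟨T⟩ = 0.34865.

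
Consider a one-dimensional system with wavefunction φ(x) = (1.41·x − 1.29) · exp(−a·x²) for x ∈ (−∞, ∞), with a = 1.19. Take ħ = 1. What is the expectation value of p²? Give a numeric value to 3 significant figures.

p² φ = −ħ² d²φ/dx²; ⟨p²⟩ = −ħ² ∫ φ*·φ'' dx / ∫|φ|² dx.
Expand each integrand as polynomial × e^(−2ax²) and use ∫x^(2j)·e^(−2ax²) dx = (2j−1)!!/(4a)^j · √(π/(2a)), odd powers → 0; here √(π/(2a)) = 1.1489. Differentiate with the product rule, d/dx e^(−ax²) = −2ax·e^(−ax²).
State is unnormalized: ∫|φ|² dx = 2.3918, and ∫φ*·(−ħ² φ'') dx = 3.9883, so ⟨p²⟩ = 3.9883 / 2.3918.
⟨p²⟩ = 1.6675.

1.67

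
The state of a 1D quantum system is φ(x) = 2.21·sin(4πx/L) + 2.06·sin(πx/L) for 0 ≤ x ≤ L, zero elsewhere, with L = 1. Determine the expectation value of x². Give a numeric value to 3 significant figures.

⟨x²⟩ = ∫ x²·|φ|² dx / ∫|φ|² dx (integrals over the domain).
On 0 ≤ x ≤ L (j ≠ l): ∫sin²(jπx/L) dx = L/2, ∫sin(jπx/L)·sin(lπx/L) dx = 0; diagonal moments ∫x·sin²(jπx/L) dx = L²/4, ∫x²·sin²(jπx/L) dx = L³·(1/6 − 1/(4j²π²)); cross terms ∫x·sin(jπx/L)·sin(lπx/L) dx = 0 for j + l even and −4jlL²/(π²(j² − l²)²) for j + l odd, ∫x²·sin(jπx/L)·sin(lπx/L) dx = (−1)^(j+l)·4jlL³/(π²(j² − l²)²); higher powers the same way via product-to-sum and parts.
State is unnormalized: ∫|φ|² dx = 4.5639, and ∫φ*·x²·φ dx = 1.3405, so ⟨x²⟩ = 1.3405 / 4.5639.
⟨x²⟩ = 0.29371.

0.294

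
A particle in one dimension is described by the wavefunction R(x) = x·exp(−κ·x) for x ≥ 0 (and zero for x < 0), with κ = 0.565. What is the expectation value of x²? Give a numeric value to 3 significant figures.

⟨x²⟩ = ∫ x²·|R|² dx / ∫|R|² dx (integrals over the domain).
Every integrand reduces to terms xʲ·e^(−2κx) on [0, ∞); use ∫₀^∞ xʲ·e^(−2κx) dx = j!/(2κ)^(j+1).
State is unnormalized: ∫|R|² dx = 1.3861, and ∫R*·x²·R dx = 13.026, so ⟨x²⟩ = 13.026 / 1.3861.
⟨x²⟩ = 9.3978.

9.40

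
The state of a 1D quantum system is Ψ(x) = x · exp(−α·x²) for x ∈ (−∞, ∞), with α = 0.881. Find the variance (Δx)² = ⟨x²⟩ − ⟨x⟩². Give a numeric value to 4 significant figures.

Compute ⟨x⟩ and ⟨x²⟩ separately, then (Δx)² = ⟨x²⟩ − ⟨x⟩².
Expand each integrand as polynomial × e^(−2αx²) and use ∫x^(2j)·e^(−2αx²) dx = (2j−1)!!/(4α)^j · √(π/(2α)), odd powers → 0; here √(π/(2α)) = 1.3353.
Normalization: ∫|Ψ|² dx = 0.37891.
⟨x⟩ = 0.0000 and ⟨x²⟩ = 0.85131.
(Δx)² = 0.85131 − (0.0000)² = 0.85131.

0.8513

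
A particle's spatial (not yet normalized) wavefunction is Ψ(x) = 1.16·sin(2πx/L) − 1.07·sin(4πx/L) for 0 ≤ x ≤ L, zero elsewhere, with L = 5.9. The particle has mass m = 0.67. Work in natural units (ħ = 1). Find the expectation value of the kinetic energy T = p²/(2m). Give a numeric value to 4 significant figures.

T = −(ħ²/2m) d²/dx², so ⟨T⟩ = −(ħ²/2m) ∫ Ψ*·Ψ'' dx / ∫|Ψ|² dx; with m = 0.67.
d²/dx² sin(jπx/L) = −(jπ/L)²·sin(jπx/L); on 0 ≤ x ≤ L, ∫sin²(jπx/L) dx = L/2 and ∫sin(jπx/L)·sin(lπx/L) dx = 0 for j ≠ l, so only diagonal terms survive in ∫|Ψ|² and ∫Ψ·Ψ″; ∫Ψ·Ψ′ dx = [Ψ²/2] between the walls = 0.
State is unnormalized: ∫|Ψ|² dx = 7.3470, and ∫Ψ*·(−ħ²/2m · Ψ'') dx = 14.794, so ⟨T⟩ = 14.794 / 7.3470.
⟨T⟩ = 2.0136.

2.014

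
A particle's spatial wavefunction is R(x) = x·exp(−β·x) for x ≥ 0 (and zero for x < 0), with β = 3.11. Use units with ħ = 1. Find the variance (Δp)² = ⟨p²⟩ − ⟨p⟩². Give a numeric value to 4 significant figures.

9.672

Compute ⟨p⟩ and ⟨p²⟩ separately; (Δp)² = ⟨p²⟩ − ⟨p⟩².
Differentiate x·exp(−β·x) with the product rule; every integrand then reduces to terms xʲ·e^(−2βx) on [0, ∞), with ∫₀^∞ xʲ·e^(−2βx) dx = j!/(2β)^(j+1).
Normalization: ∫|R|² dx = 0.0083111.
⟨p⟩ = 0.0000 and ⟨p²⟩ = 9.6721.
(Δp)² = 9.6721 − (0.0000)² = 9.6721.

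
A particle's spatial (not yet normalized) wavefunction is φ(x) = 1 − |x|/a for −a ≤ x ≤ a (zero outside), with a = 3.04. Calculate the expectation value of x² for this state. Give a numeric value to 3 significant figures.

⟨x²⟩ = ∫ x²·|φ|² dx / ∫|φ|² dx (integrals over the domain).
φ is even, so ∫ over [−a, a] = 2∫₀ᵃ with φ = 1 − x/a there: ∫₀ᵃ (1 − x/a)² dx = a/3, ∫₀ᵃ x²(1 − x/a)² dx = a³/30, ∫₀ᵃ x⁴(1 − x/a)² dx = a⁵/105.
State is unnormalized: ∫|φ|² dx = 2.0267, and ∫φ*·x²·φ dx = 1.8730, so ⟨x²⟩ = 1.8730 / 2.0267.
⟨x²⟩ = 0.92416.

0.924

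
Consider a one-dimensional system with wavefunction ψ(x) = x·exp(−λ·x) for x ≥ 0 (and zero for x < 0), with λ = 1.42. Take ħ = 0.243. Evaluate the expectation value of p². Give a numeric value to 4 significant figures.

p² ψ = −ħ² d²ψ/dx²; ⟨p²⟩ = −ħ² ∫ ψ*·ψ'' dx / ∫|ψ|² dx.
Differentiate x·exp(−λ·x) with the product rule; every integrand then reduces to terms xʲ·e^(−2λx) on [0, ∞), with ∫₀^∞ xʲ·e^(−2λx) dx = j!/(2λ)^(j+1).
State is unnormalized: ∫|ψ|² dx = 0.087312, and ∫ψ*·(−ħ² ψ'') dx = 0.010396, so ⟨p²⟩ = 0.010396 / 0.087312.
⟨p²⟩ = 0.11907.

0.1191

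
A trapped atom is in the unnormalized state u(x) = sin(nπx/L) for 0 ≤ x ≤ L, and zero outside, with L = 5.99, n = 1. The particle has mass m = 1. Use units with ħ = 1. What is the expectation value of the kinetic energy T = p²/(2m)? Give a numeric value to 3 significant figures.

T = −(ħ²/2m) d²/dx², so ⟨T⟩ = −(ħ²/2m) ∫ u*·u'' dx / ∫|u|² dx; with m = 1.
d/dx sin(nπx/L) = (nπ/L)·cos(nπx/L) and d²/dx² sin(nπx/L) = −(nπ/L)²·sin(nπx/L); on 0 ≤ x ≤ L, ∫sin²(nπx/L) dx = L/2 and ∫sin(nπx/L)·cos(nπx/L) dx = 0.
State is unnormalized: ∫|u|² dx = 2.9950, and ∫u*·(−ħ²/2m · u'') dx = 0.41192, so ⟨T⟩ = 0.41192 / 2.9950.
⟨T⟩ = 0.13754.

0.138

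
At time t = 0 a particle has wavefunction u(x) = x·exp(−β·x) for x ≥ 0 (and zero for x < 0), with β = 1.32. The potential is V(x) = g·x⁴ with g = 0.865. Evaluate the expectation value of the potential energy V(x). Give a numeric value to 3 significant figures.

⟨V⟩ = ∫ V(x)·|u|² dx / ∫|u|² dx.
Every integrand reduces to terms xʲ·e^(−2βx) on [0, ∞); use ∫₀^∞ xʲ·e^(−2βx) dx = j!/(2β)^(j+1).
State is unnormalized: ∫|u|² dx = 0.10870, and ∫u*·V(x)·u dx = 0.69682, so ⟨V⟩ = 0.69682 / 0.10870.
⟨V⟩ = 6.4107.

6.41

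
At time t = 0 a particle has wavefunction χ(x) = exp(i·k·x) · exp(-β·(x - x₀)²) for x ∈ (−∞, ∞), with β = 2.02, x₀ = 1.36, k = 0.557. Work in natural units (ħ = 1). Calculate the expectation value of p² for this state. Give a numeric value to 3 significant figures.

2.33

p² χ = −ħ² d²χ/dx²; ⟨p²⟩ = −ħ² ∫ χ*·χ'' dx / ∫|χ|² dx.
Gaussian moments (u = x − x₀): ∫u^(2j)·e^(−2βu²) du = (2j−1)!!/(4β)^j · √(π/(2β)), odd powers integrate to 0; here √(π/(2β)) = 0.88183. Derivatives: χ′ = (ik − 2βu)·χ, χ″ = ((ik − 2βu)² − 2β)·χ; the odd-in-u pieces drop out.
State is unnormalized: ∫|χ|² dx = 0.88183, and ∫χ*·(−ħ² χ'') dx = 2.0549, so ⟨p²⟩ = 2.0549 / 0.88183.
⟨p²⟩ = 2.3302.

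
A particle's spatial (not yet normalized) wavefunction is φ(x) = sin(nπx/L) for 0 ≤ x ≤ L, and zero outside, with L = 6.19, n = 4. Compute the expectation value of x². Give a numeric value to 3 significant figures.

⟨x²⟩ = ∫ x²·|φ|² dx / ∫|φ|² dx (integrals over the domain).
With sin²θ = (1 − cos2θ)/2 on 0 ≤ x ≤ L: ∫sin²(nπx/L) dx = L/2, ∫x·sin²(nπx/L) dx = L²/4, ∫x²·sin²(nπx/L) dx = L³·(1/6 − 1/(4n²π²)); higher powers xᵏ the same way, integrating xᵏ·cos(2nπx/L) by parts.
State is unnormalized: ∫|φ|² dx = 3.0950, and ∫φ*·x²·φ dx = 39.154, so ⟨x²⟩ = 39.154 / 3.0950.
⟨x²⟩ = 12.651.

12.7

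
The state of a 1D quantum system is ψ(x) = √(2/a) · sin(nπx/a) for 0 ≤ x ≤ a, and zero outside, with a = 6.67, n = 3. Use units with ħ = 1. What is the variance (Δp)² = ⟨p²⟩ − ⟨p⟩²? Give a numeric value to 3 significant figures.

Compute ⟨p⟩ and ⟨p²⟩ separately; (Δp)² = ⟨p²⟩ − ⟨p⟩².
d/dx sin(nπx/a) = (nπ/a)·cos(nπx/a) and d²/dx² sin(nπx/a) = −(nπ/a)²·sin(nπx/a); on 0 ≤ x ≤ a, ∫sin²(nπx/a) dx = a/2 and ∫sin(nπx/a)·cos(nπx/a) dx = 0.
⟨p⟩ = 0.0000 and ⟨p²⟩ = 1.9966.
(Δp)² = 1.9966 − (0.0000)² = 1.9966.

2.00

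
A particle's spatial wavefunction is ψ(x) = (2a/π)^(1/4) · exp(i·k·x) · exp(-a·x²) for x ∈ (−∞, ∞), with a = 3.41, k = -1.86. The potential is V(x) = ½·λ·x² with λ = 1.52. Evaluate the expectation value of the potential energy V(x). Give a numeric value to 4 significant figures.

0.05572

⟨V⟩ = ∫ V(x)·|ψ|² dx.
Gaussian moments: ∫x^(2j)·e^(−2ax²) dx = (2j−1)!!/(4a)^j · √(π/(2a)), odd powers integrate to 0; here √(π/(2a)) = 0.67871.
⟨V⟩ = 0.055718.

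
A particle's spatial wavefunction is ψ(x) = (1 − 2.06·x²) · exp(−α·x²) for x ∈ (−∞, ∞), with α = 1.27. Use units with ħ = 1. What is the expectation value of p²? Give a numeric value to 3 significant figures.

5.51

p² ψ = −ħ² d²ψ/dx²; ⟨p²⟩ = −ħ² ∫ ψ*·ψ'' dx / ∫|ψ|² dx.
Expand each integrand as polynomial × e^(−2αx²) and use ∫x^(2j)·e^(−2αx²) dx = (2j−1)!!/(4α)^j · √(π/(2α)), odd powers → 0; here √(π/(2α)) = 1.1121. Differentiate with the product rule, d/dx e^(−αx²) = −2αx·e^(−αx²).
State is unnormalized: ∫|ψ|² dx = 0.75881, and ∫ψ*·(−ħ² ψ'') dx = 4.1837, so ⟨p²⟩ = 4.1837 / 0.75881.
⟨p²⟩ = 5.5135.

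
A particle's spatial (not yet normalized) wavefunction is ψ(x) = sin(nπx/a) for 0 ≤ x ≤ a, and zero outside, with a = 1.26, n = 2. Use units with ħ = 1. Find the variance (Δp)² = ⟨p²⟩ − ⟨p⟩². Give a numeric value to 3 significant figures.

Compute ⟨p⟩ and ⟨p²⟩ separately; (Δp)² = ⟨p²⟩ − ⟨p⟩².
d/dx sin(nπx/a) = (nπ/a)·cos(nπx/a) and d²/dx² sin(nπx/a) = −(nπ/a)²·sin(nπx/a); on 0 ≤ x ≤ a, ∫sin²(nπx/a) dx = a/2 and ∫sin(nπx/a)·cos(nπx/a) dx = 0.
Normalization: ∫|ψ|² dx = 0.63000.
⟨p⟩ = 0.0000 and ⟨p²⟩ = 24.867.
(Δp)² = 24.867 − (0.0000)² = 24.867.

24.9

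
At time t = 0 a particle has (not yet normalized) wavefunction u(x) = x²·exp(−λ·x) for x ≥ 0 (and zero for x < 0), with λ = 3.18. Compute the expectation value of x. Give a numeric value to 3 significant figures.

⟨x⟩ = ∫ x·|u|² dx / ∫|u|² dx (integrals over the domain).
Every integrand reduces to terms xʲ·e^(−2λx) on [0, ∞); use ∫₀^∞ xʲ·e^(−2λx) dx = j!/(2λ)^(j+1).
State is unnormalized: ∫|u|² dx = 0.0023064, and ∫u*·x·u dx = 0.0018132, so ⟨x⟩ = 0.0018132 / 0.0023064.
⟨x⟩ = 0.78616.

0.786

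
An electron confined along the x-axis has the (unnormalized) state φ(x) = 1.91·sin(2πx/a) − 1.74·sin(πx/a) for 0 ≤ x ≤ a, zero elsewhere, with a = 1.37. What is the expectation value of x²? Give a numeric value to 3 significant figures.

0.906

⟨x²⟩ = ∫ x²·|φ|² dx / ∫|φ|² dx (integrals over the domain).
On 0 ≤ x ≤ a (j ≠ l): ∫sin²(jπx/a) dx = a/2, ∫sin(jπx/a)·sin(lπx/a) dx = 0; diagonal moments ∫x·sin²(jπx/a) dx = a²/4, ∫x²·sin²(jπx/a) dx = a³·(1/6 − 1/(4j²π²)); cross terms ∫x·sin(jπx/a)·sin(lπx/a) dx = 0 for j + l even and −4jla²/(π²(j² − l²)²) for j + l odd, ∫x²·sin(jπx/a)·sin(lπx/a) dx = (−1)^(j+l)·4jla³/(π²(j² − l²)²); higher powers the same way via product-to-sum and parts.
State is unnormalized: ∫|φ|² dx = 4.5729, and ∫φ*·x²·φ dx = 4.1436, so ⟨x²⟩ = 4.1436 / 4.5729.
⟨x²⟩ = 0.90614.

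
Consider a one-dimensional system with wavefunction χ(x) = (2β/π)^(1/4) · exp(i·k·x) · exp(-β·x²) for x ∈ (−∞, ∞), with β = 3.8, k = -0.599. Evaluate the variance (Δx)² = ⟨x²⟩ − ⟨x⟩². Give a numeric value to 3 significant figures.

0.0658

Compute ⟨x⟩ and ⟨x²⟩ separately, then (Δx)² = ⟨x²⟩ − ⟨x⟩².
Gaussian moments: ∫x^(2j)·e^(−2βx²) dx = (2j−1)!!/(4β)^j · √(π/(2β)), odd powers integrate to 0; here √(π/(2β)) = 0.64294.
⟨x⟩ = 0.0000 and ⟨x²⟩ = 0.065789.
(Δx)² = 0.065789 − (0.0000)² = 0.065789.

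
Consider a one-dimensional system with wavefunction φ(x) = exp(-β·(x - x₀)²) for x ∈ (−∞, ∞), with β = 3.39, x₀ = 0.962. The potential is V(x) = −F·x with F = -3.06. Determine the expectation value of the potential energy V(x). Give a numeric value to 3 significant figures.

⟨V⟩ = ∫ V(x)·|φ|² dx / ∫|φ|² dx.
Gaussian moments (u = x − x₀): ∫u^(2j)·e^(−2βu²) du = (2j−1)!!/(4β)^j · √(π/(2β)), odd powers integrate to 0; here √(π/(2β)) = 0.68071.
State is unnormalized: ∫|φ|² dx = 0.68071, and ∫φ*·V(x)·φ dx = 2.0038, so ⟨V⟩ = 2.0038 / 0.68071.
⟨V⟩ = 2.9437.

2.94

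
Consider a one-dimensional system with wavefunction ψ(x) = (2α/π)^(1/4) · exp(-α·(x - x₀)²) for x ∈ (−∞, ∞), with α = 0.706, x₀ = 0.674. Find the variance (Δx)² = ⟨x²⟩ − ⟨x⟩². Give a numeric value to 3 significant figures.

Compute ⟨x⟩ and ⟨x²⟩ separately, then (Δx)² = ⟨x²⟩ − ⟨x⟩².
Gaussian moments (u = x − x₀): ∫u^(2j)·e^(−2αu²) du = (2j−1)!!/(4α)^j · √(π/(2α)), odd powers integrate to 0; here √(π/(2α)) = 1.4916.
⟨x⟩ = 0.67400 and ⟨x²⟩ = 0.80838.
(Δx)² = 0.80838 − (0.67400)² = 0.35411.

0.354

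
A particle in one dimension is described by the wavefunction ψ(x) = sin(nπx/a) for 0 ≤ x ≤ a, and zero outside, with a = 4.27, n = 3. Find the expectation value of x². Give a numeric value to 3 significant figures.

⟨x²⟩ = ∫ x²·|ψ|² dx / ∫|ψ|² dx (integrals over the domain).
With sin²θ = (1 − cos2θ)/2 on 0 ≤ x ≤ a: ∫sin²(nπx/a) dx = a/2, ∫x·sin²(nπx/a) dx = a²/4, ∫x²·sin²(nπx/a) dx = a³·(1/6 − 1/(4n²π²)); higher powers xᵏ the same way, integrating xᵏ·cos(2nπx/a) by parts.
State is unnormalized: ∫|ψ|² dx = 2.1350, and ∫ψ*·x²·ψ dx = 12.757, so ⟨x²⟩ = 12.757 / 2.1350.
⟨x²⟩ = 5.9750.

5.98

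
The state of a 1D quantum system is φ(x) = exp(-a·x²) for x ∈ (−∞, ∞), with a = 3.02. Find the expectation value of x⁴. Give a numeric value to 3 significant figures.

⟨x⁴⟩ = ∫ x⁴·|φ|² dx / ∫|φ|² dx (integrals over the domain).
Gaussian moments: ∫x^(2j)·e^(−2ax²) dx = (2j−1)!!/(4a)^j · √(π/(2a)), odd powers integrate to 0; here √(π/(2a)) = 0.72120.
State is unnormalized: ∫|φ|² dx = 0.72120, and ∫φ*·x⁴·φ dx = 0.014827, so ⟨x⁴⟩ = 0.014827 / 0.72120.
⟨x⁴⟩ = 0.020558.

0.0206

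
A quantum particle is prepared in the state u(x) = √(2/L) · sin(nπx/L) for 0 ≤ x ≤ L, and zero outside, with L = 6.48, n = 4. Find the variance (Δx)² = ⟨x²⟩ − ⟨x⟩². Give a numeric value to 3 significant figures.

Compute ⟨x⟩ and ⟨x²⟩ separately, then (Δx)² = ⟨x²⟩ − ⟨x⟩².
With sin²θ = (1 − cos2θ)/2 on 0 ≤ x ≤ L: ∫sin²(nπx/L) dx = L/2, ∫x·sin²(nπx/L) dx = L²/4, ∫x²·sin²(nπx/L) dx = L³·(1/6 − 1/(4n²π²)); higher powers xᵏ the same way, integrating xᵏ·cos(2nπx/L) by parts.
⟨x⟩ = 3.2400 and ⟨x²⟩ = 13.864.
(Δx)² = 13.864 − (3.2400)² = 3.3662.

3.37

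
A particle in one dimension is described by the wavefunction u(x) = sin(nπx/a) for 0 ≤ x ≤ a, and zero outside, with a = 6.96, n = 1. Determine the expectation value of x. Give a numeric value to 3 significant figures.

3.48

⟨x⟩ = ∫ x·|u|² dx / ∫|u|² dx (integrals over the domain).
With sin²θ = (1 − cos2θ)/2 on 0 ≤ x ≤ a: ∫sin²(nπx/a) dx = a/2, ∫x·sin²(nπx/a) dx = a²/4, ∫x²·sin²(nπx/a) dx = a³·(1/6 − 1/(4n²π²)); higher powers xᵏ the same way, integrating xᵏ·cos(2nπx/a) by parts.
State is unnormalized: ∫|u|² dx = 3.4800, and ∫u*·x·u dx = 12.110, so ⟨x⟩ = 12.110 / 3.4800.
⟨x⟩ = 3.4800.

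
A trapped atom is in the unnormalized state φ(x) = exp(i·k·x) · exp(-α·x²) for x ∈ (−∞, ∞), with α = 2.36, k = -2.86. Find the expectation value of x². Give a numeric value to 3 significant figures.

0.106

⟨x²⟩ = ∫ x²·|φ|² dx / ∫|φ|² dx (integrals over the domain).
Gaussian moments: ∫x^(2j)·e^(−2αx²) dx = (2j−1)!!/(4α)^j · √(π/(2α)), odd powers integrate to 0; here √(π/(2α)) = 0.81584.
State is unnormalized: ∫|φ|² dx = 0.81584, and ∫φ*·x²·φ dx = 0.086424, so ⟨x²⟩ = 0.086424 / 0.81584.
⟨x²⟩ = 0.10593.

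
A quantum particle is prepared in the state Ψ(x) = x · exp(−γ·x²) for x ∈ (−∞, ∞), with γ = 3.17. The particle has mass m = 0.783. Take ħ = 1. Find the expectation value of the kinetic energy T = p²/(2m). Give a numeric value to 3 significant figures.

T = −(ħ²/2m) d²/dx², so ⟨T⟩ = −(ħ²/2m) ∫ Ψ*·Ψ'' dx / ∫|Ψ|² dx; with m = 0.783.
Expand each integrand as polynomial × e^(−2γx²) and use ∫x^(2j)·e^(−2γx²) dx = (2j−1)!!/(4γ)^j · √(π/(2γ)), odd powers → 0; here √(π/(2γ)) = 0.70393. Differentiate with the product rule, d/dx e^(−γx²) = −2γx·e^(−γx²).
State is unnormalized: ∫|Ψ|² dx = 0.055515, and ∫Ψ*·(−ħ²/2m · Ψ'') dx = 0.33713, so ⟨T⟩ = 0.33713 / 0.055515.
⟨T⟩ = 6.0728.

6.07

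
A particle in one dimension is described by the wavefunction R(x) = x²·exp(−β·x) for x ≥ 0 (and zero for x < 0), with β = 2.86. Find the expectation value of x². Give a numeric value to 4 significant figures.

⟨x²⟩ = ∫ x²·|R|² dx / ∫|R|² dx (integrals over the domain).
Every integrand reduces to terms xʲ·e^(−2βx) on [0, ∞); use ∫₀^∞ xʲ·e^(−2βx) dx = j!/(2β)^(j+1).
State is unnormalized: ∫|R|² dx = 0.0039195, and ∫R*·x²·R dx = 0.0035939, so ⟨x²⟩ = 0.0035939 / 0.0039195.
⟨x²⟩ = 0.91692.

0.9169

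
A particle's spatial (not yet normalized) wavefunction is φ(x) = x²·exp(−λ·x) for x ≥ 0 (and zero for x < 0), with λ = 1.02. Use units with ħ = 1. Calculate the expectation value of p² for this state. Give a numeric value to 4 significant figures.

p² φ = −ħ² d²φ/dx²; ⟨p²⟩ = −ħ² ∫ φ*·φ'' dx / ∫|φ|² dx.
Differentiate x²·exp(−λ·x) with the product rule; every integrand then reduces to terms xʲ·e^(−2λx) on [0, ∞), with ∫₀^∞ xʲ·e^(−2λx) dx = j!/(2λ)^(j+1).
State is unnormalized: ∫|φ|² dx = 0.67930, and ∫φ*·(−ħ² φ'') dx = 0.23558, so ⟨p²⟩ = 0.23558 / 0.67930.
⟨p²⟩ = 0.34680.

0.3468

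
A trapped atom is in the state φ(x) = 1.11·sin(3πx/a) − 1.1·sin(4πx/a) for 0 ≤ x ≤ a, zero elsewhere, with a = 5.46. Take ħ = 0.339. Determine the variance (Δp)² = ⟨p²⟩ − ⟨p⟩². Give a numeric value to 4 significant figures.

Compute ⟨p⟩ and ⟨p²⟩ separately; (Δp)² = ⟨p²⟩ − ⟨p⟩².
d²/dx² sin(jπx/a) = −(jπ/a)²·sin(jπx/a); on 0 ≤ x ≤ a, ∫sin²(jπx/a) dx = a/2 and ∫sin(jπx/a)·sin(lπx/a) dx = 0 for j ≠ l, so only diagonal terms survive in ∫|φ|² and ∫φ·φ″; ∫φ·φ′ dx = [φ²/2] between the walls = 0.
Normalization: ∫|φ|² dx = 6.6669.
⟨p⟩ = 0.0000 and ⟨p²⟩ = 0.47438.
(Δp)² = 0.47438 − (0.0000)² = 0.47438.

0.4744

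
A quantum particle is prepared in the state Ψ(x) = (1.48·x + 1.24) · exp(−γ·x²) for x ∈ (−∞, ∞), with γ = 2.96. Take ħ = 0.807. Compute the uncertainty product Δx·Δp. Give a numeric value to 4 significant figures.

Δx = √(⟨x²⟩−⟨x⟩²), Δp = √(⟨p²⟩−⟨p⟩²).
Expand each integrand as polynomial × e^(−2γx²) and use ∫x^(2j)·e^(−2γx²) dx = (2j−1)!!/(4γ)^j · √(π/(2γ)), odd powers → 0; here √(π/(2γ)) = 0.72847. Differentiate with the product rule, d/dx e^(−γx²) = −2γx·e^(−γx²).
Normalization: ∫|Ψ|² dx = 1.2549.
⟨x⟩ = 0.17996, ⟨x²⟩ = 0.10260 ⇒ Δx = 0.26498.
⟨p⟩ = 0.0000, ⟨p²⟩ = 2.3418 ⇒ Δp = 1.5303.
Δx·Δp = 0.40549.

0.4055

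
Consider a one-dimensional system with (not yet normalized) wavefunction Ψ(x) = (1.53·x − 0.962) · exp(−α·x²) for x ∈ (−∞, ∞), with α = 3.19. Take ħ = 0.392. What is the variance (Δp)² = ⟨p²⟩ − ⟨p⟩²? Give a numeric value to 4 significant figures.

Compute ⟨p⟩ and ⟨p²⟩ separately; (Δp)² = ⟨p²⟩ − ⟨p⟩².
Expand each integrand as polynomial × e^(−2αx²) and use ∫x^(2j)·e^(−2αx²) dx = (2j−1)!!/(4α)^j · √(π/(2α)), odd powers → 0; here √(π/(2α)) = 0.70172. Differentiate with the product rule, d/dx e^(−αx²) = −2αx·e^(−αx²).
Normalization: ∫|Ψ|² dx = 0.77814.
⟨p⟩ = 0.0000 and ⟨p²⟩ = 0.65238.
(Δp)² = 0.65238 − (0.0000)² = 0.65238.

0.6524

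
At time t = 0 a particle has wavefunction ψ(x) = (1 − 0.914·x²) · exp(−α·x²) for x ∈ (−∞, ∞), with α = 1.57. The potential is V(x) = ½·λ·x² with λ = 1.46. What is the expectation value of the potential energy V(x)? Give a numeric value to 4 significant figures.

⟨V⟩ = ∫ V(x)·|ψ|² dx / ∫|ψ|² dx.
Expand each integrand as polynomial × e^(−2αx²) and use ∫x^(2j)·e^(−2αx²) dx = (2j−1)!!/(4α)^j · √(π/(2α)), odd powers → 0; here √(π/(2α)) = 1.0003.
State is unnormalized: ∫|ψ|² dx = 0.77266, and ∫ψ*·V(x)·ψ dx = 0.051681, so ⟨V⟩ = 0.051681 / 0.77266.
⟨V⟩ = 0.066887.

0.06689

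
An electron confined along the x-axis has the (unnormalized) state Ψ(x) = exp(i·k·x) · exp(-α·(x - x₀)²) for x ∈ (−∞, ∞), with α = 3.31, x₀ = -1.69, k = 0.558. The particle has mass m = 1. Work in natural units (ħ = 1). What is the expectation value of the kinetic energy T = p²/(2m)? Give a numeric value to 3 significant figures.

T = −(ħ²/2m) d²/dx², so ⟨T⟩ = −(ħ²/2m) ∫ Ψ*·Ψ'' dx / ∫|Ψ|² dx; with m = 1.
Gaussian moments (u = x − x₀): ∫u^(2j)·e^(−2αu²) du = (2j−1)!!/(4α)^j · √(π/(2α)), odd powers integrate to 0; here √(π/(2α)) = 0.68888. Derivatives: Ψ′ = (ik − 2αu)·Ψ, Ψ″ = ((ik − 2αu)² − 2α)·Ψ; the odd-in-u pieces drop out.
State is unnormalized: ∫|Ψ|² dx = 0.68888, and ∫Ψ*·(−ħ²/2m · Ψ'') dx = 1.2473, so ⟨T⟩ = 1.2473 / 0.68888.
⟨T⟩ = 1.8107.

1.81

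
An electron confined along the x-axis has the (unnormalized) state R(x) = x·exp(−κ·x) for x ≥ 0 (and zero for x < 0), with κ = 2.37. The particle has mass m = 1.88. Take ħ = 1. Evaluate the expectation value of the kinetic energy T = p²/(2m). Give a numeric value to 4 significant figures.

1.494

T = −(ħ²/2m) d²/dx², so ⟨T⟩ = −(ħ²/2m) ∫ R*·R'' dx / ∫|R|² dx; with m = 1.88.
Differentiate x·exp(−κ·x) with the product rule; every integrand then reduces to terms xʲ·e^(−2κx) on [0, ∞), with ∫₀^∞ xʲ·e^(−2κx) dx = j!/(2κ)^(j+1).
State is unnormalized: ∫|R|² dx = 0.018780, and ∫R*·(−ħ²/2m · R'') dx = 0.028055, so ⟨T⟩ = 0.028055 / 0.018780.
⟨T⟩ = 1.4939.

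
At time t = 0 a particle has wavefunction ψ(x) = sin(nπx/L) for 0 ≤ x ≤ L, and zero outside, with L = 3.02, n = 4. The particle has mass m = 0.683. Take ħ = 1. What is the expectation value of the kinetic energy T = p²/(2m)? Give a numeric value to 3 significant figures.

T = −(ħ²/2m) d²/dx², so ⟨T⟩ = −(ħ²/2m) ∫ ψ*·ψ'' dx / ∫|ψ|² dx; with m = 0.683.
d/dx sin(nπx/L) = (nπ/L)·cos(nπx/L) and d²/dx² sin(nπx/L) = −(nπ/L)²·sin(nπx/L); on 0 ≤ x ≤ L, ∫sin²(nπx/L) dx = L/2 and ∫sin(nπx/L)·cos(nπx/L) dx = 0.
State is unnormalized: ∫|ψ|² dx = 1.5100, and ∫ψ*·(−ħ²/2m · ψ'') dx = 19.140, so ⟨T⟩ = 19.140 / 1.5100.
⟨T⟩ = 12.675.

12.7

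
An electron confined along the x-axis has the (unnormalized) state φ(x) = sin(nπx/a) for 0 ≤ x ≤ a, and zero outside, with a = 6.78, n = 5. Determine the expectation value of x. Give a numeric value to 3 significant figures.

3.39

⟨x⟩ = ∫ x·|φ|² dx / ∫|φ|² dx (integrals over the domain).
With sin²θ = (1 − cos2θ)/2 on 0 ≤ x ≤ a: ∫sin²(nπx/a) dx = a/2, ∫x·sin²(nπx/a) dx = a²/4, ∫x²·sin²(nπx/a) dx = a³·(1/6 − 1/(4n²π²)); higher powers xᵏ the same way, integrating xᵏ·cos(2nπx/a) by parts.
State is unnormalized: ∫|φ|² dx = 3.3900, and ∫φ*·x·φ dx = 11.492, so ⟨x⟩ = 11.492 / 3.3900.
⟨x⟩ = 3.3900.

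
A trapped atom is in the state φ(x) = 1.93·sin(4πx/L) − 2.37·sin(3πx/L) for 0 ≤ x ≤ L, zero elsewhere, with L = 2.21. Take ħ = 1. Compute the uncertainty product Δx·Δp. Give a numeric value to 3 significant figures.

2.18

Δx = √(⟨x²⟩−⟨x⟩²), Δp = √(⟨p²⟩−⟨p⟩²).
On 0 ≤ x ≤ L (j ≠ l): ∫sin²(jπx/L) dx = L/2, ∫sin(jπx/L)·sin(lπx/L) dx = 0; diagonal moments ∫x·sin²(jπx/L) dx = L²/4, ∫x²·sin²(jπx/L) dx = L³·(1/6 − 1/(4j²π²)); cross terms ∫x·sin(jπx/L)·sin(lπx/L) dx = 0 for j + l even and −4jlL²/(π²(j² − l²)²) for j + l odd, ∫x²·sin(jπx/L)·sin(lπx/L) dx = (−1)^(j+l)·4jlL³/(π²(j² − l²)²); higher powers the same way via product-to-sum and parts. d²/dx² sin(jπx/L) = −(jπ/L)²·sin(jπx/L); on 0 ≤ x ≤ L, ∫sin²(jπx/L) dx = L/2 and ∫sin(jπx/L)·sin(lπx/L) dx = 0 for j ≠ l, so only diagonal terms survive in ∫|φ|² and ∫φ·φ″; ∫φ·φ′ dx = [φ²/2] between the walls = 0.
Normalization: ∫|φ|² dx = 10.323.
⟨x⟩ = 1.5346, ⟨x²⟩ = 2.5548 ⇒ Δx = 0.44693.
⟨p⟩ = 0.0000, ⟨p²⟩ = 23.827 ⇒ Δp = 4.8813.
Δx·Δp = 2.1816.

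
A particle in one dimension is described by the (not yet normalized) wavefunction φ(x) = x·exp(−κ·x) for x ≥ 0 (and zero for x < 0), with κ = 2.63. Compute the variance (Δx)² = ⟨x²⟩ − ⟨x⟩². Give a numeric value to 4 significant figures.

0.1084

Compute ⟨x⟩ and ⟨x²⟩ separately, then (Δx)² = ⟨x²⟩ − ⟨x⟩².
Every integrand reduces to terms xʲ·e^(−2κx) on [0, ∞); use ∫₀^∞ xʲ·e^(−2κx) dx = j!/(2κ)^(j+1).
Normalization: ∫|φ|² dx = 0.013743.
⟨x⟩ = 0.57034 and ⟨x²⟩ = 0.43372.
(Δx)² = 0.43372 − (0.57034)² = 0.10843.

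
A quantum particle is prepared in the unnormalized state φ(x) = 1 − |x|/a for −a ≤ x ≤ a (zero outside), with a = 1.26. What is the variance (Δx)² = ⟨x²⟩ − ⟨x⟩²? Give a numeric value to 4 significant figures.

Compute ⟨x⟩ and ⟨x²⟩ separately, then (Δx)² = ⟨x²⟩ − ⟨x⟩².
φ is even, so ∫ over [−a, a] = 2∫₀ᵃ with φ = 1 − x/a there: ∫₀ᵃ (1 − x/a)² dx = a/3, ∫₀ᵃ x²(1 − x/a)² dx = a³/30, ∫₀ᵃ x⁴(1 − x/a)² dx = a⁵/105.
Normalization: ∫|φ|² dx = 0.84000.
⟨x⟩ = 0.0000 and ⟨x²⟩ = 0.15876.
(Δx)² = 0.15876 − (0.0000)² = 0.15876.

0.1588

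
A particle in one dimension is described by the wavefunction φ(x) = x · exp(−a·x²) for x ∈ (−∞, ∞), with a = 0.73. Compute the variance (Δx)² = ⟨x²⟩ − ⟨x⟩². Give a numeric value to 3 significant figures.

Compute ⟨x⟩ and ⟨x²⟩ separately, then (Δx)² = ⟨x²⟩ − ⟨x⟩².
Expand each integrand as polynomial × e^(−2ax²) and use ∫x^(2j)·e^(−2ax²) dx = (2j−1)!!/(4a)^j · √(π/(2a)), odd powers → 0; here √(π/(2a)) = 1.4669.
Normalization: ∫|φ|² dx = 0.50236.
⟨x⟩ = 0.0000 and ⟨x²⟩ = 1.0274.
(Δx)² = 1.0274 − (0.0000)² = 1.0274.

1.03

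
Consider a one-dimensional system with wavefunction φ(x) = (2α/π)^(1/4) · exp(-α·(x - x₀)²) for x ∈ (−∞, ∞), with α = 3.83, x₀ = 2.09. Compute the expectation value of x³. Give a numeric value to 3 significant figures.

9.54

⟨x³⟩ = ∫ x³·|φ|² dx (integrals over the domain).
Gaussian moments (u = x − x₀): ∫u^(2j)·e^(−2αu²) du = (2j−1)!!/(4α)^j · √(π/(2α)), odd powers integrate to 0; here √(π/(2α)) = 0.64041.
⟨x³⟩ = 9.5386.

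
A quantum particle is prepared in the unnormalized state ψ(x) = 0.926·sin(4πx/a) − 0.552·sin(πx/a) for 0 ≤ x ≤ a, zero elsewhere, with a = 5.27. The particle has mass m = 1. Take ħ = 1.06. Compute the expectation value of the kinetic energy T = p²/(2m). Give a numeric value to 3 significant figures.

2.41

T = −(ħ²/2m) d²/dx², so ⟨T⟩ = −(ħ²/2m) ∫ ψ*·ψ'' dx / ∫|ψ|² dx; with m = 1.
d²/dx² sin(jπx/a) = −(jπ/a)²·sin(jπx/a); on 0 ≤ x ≤ a, ∫sin²(jπx/a) dx = a/2 and ∫sin(jπx/a)·sin(lπx/a) dx = 0 for j ≠ l, so only diagonal terms survive in ∫|ψ|² and ∫ψ·ψ″; ∫ψ·ψ′ dx = [ψ²/2] between the walls = 0.
State is unnormalized: ∫|ψ|² dx = 3.0623, and ∫ψ*·(−ħ²/2m · ψ'') dx = 7.3777, so ⟨T⟩ = 7.3777 / 3.0623.
⟨T⟩ = 2.4092.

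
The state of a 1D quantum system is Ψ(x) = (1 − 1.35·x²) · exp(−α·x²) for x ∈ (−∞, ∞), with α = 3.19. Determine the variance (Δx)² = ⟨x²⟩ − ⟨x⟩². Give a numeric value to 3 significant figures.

Compute ⟨x⟩ and ⟨x²⟩ separately, then (Δx)² = ⟨x²⟩ − ⟨x⟩².
Expand each integrand as polynomial × e^(−2αx²) and use ∫x^(2j)·e^(−2αx²) dx = (2j−1)!!/(4α)^j · √(π/(2α)), odd powers → 0; here √(π/(2α)) = 0.70172.
Normalization: ∫|Ψ|² dx = 0.57680.
⟨x⟩ = 0.0000 and ⟨x²⟩ = 0.050828.
(Δx)² = 0.050828 − (0.0000)² = 0.050828.

0.0508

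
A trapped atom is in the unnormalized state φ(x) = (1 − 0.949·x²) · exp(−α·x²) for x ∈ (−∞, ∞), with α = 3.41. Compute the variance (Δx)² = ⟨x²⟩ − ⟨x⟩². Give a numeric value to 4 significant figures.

0.05487

Compute ⟨x⟩ and ⟨x²⟩ separately, then (Δx)² = ⟨x²⟩ − ⟨x⟩².
Expand each integrand as polynomial × e^(−2αx²) and use ∫x^(2j)·e^(−2αx²) dx = (2j−1)!!/(4α)^j · √(π/(2α)), odd powers → 0; here √(π/(2α)) = 0.67871.
Normalization: ∫|φ|² dx = 0.59412.
⟨x⟩ = 0.0000 and ⟨x²⟩ = 0.054871.
(Δx)² = 0.054871 − (0.0000)² = 0.054871.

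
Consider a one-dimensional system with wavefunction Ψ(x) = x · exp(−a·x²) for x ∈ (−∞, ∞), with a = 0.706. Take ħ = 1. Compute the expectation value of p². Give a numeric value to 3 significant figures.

2.12

p² Ψ = −ħ² d²Ψ/dx²; ⟨p²⟩ = −ħ² ∫ Ψ*·Ψ'' dx / ∫|Ψ|² dx.
Expand each integrand as polynomial × e^(−2ax²) and use ∫x^(2j)·e^(−2ax²) dx = (2j−1)!!/(4a)^j · √(π/(2a)), odd powers → 0; here √(π/(2a)) = 1.4916. Differentiate with the product rule, d/dx e^(−ax²) = −2ax·e^(−ax²).
State is unnormalized: ∫|Ψ|² dx = 0.52819, and ∫Ψ*·(−ħ² Ψ'') dx = 1.1187, so ⟨p²⟩ = 1.1187 / 0.52819.
⟨p²⟩ = 2.1180.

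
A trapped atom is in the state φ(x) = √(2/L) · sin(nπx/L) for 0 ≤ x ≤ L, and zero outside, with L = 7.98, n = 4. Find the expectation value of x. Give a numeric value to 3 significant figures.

⟨x⟩ = ∫ x·|φ|² dx (integrals over the domain).
With sin²θ = (1 − cos2θ)/2 on 0 ≤ x ≤ L: ∫sin²(nπx/L) dx = L/2, ∫x·sin²(nπx/L) dx = L²/4, ∫x²·sin²(nπx/L) dx = L³·(1/6 − 1/(4n²π²)); higher powers xᵏ the same way, integrating xᵏ·cos(2nπx/L) by parts.
⟨x⟩ = 3.9900.

3.99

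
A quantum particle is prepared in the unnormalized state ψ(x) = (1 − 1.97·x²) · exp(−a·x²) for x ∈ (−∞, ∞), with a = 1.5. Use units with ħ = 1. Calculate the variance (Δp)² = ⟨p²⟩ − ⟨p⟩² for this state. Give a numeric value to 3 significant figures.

5.42

Compute ⟨p⟩ and ⟨p²⟩ separately; (Δp)² = ⟨p²⟩ − ⟨p⟩².
Expand each integrand as polynomial × e^(−2ax²) and use ∫x^(2j)·e^(−2ax²) dx = (2j−1)!!/(4a)^j · √(π/(2a)), odd powers → 0; here √(π/(2a)) = 1.0233. Differentiate with the product rule, d/dx e^(−ax²) = −2ax·e^(−ax²).
Normalization: ∫|ψ|² dx = 0.68229.
⟨p⟩ = 0.0000 and ⟨p²⟩ = 5.4248.
(Δp)² = 5.4248 − (0.0000)² = 5.4248.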